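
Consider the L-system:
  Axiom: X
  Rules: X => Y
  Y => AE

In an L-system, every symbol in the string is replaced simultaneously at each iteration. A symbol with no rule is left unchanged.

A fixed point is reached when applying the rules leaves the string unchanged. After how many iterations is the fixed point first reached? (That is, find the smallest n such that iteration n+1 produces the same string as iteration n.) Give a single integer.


Step 0: X
Step 1: Y
Step 2: AE
Step 3: AE  (unchanged — fixed point at step 2)

Answer: 2


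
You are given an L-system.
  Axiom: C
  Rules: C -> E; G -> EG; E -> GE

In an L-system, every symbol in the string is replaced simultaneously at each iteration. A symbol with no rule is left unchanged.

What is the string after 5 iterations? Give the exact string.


Step 0: C
Step 1: E
Step 2: GE
Step 3: EGGE
Step 4: GEEGEGGE
Step 5: EGGEGEEGGEEGEGGE

Answer: EGGEGEEGGEEGEGGE


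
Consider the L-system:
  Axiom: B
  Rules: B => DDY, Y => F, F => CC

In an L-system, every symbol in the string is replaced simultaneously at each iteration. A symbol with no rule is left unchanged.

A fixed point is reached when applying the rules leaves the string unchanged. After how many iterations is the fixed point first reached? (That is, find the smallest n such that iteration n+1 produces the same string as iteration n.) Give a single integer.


Step 0: B
Step 1: DDY
Step 2: DDF
Step 3: DDCC
Step 4: DDCC  (unchanged — fixed point at step 3)

Answer: 3


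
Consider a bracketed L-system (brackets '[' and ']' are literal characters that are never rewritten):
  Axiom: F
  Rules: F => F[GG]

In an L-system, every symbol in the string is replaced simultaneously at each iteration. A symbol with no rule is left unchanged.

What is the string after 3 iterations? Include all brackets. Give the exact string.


Step 0: F
Step 1: F[GG]
Step 2: F[GG][GG]
Step 3: F[GG][GG][GG]

Answer: F[GG][GG][GG]


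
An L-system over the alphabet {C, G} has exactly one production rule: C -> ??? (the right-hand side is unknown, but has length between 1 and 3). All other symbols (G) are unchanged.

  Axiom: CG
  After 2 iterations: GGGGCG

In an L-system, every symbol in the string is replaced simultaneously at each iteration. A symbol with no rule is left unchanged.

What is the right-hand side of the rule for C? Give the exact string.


Answer: GGC

Derivation:
Trying C -> GGC:
  Step 0: CG
  Step 1: GGCG
  Step 2: GGGGCG
Matches the given result.


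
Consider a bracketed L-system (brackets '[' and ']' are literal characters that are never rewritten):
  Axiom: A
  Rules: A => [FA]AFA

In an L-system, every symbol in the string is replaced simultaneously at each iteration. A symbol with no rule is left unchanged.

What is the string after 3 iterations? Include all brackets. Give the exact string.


Step 0: A
Step 1: [FA]AFA
Step 2: [F[FA]AFA][FA]AFAF[FA]AFA
Step 3: [F[F[FA]AFA][FA]AFAF[FA]AFA][F[FA]AFA][FA]AFAF[FA]AFAF[F[FA]AFA][FA]AFAF[FA]AFA

Answer: [F[F[FA]AFA][FA]AFAF[FA]AFA][F[FA]AFA][FA]AFAF[FA]AFAF[F[FA]AFA][FA]AFAF[FA]AFA


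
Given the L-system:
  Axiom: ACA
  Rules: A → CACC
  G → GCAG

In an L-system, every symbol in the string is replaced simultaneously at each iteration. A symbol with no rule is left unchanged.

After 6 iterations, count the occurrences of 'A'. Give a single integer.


Step 0: ACA  (2 'A')
Step 1: CACCCCACC  (2 'A')
Step 2: CCACCCCCCCACCCC  (2 'A')
Step 3: CCCACCCCCCCCCCACCCCCC  (2 'A')
Step 4: CCCCACCCCCCCCCCCCCACCCCCCCC  (2 'A')
Step 5: CCCCCACCCCCCCCCCCCCCCCACCCCCCCCCC  (2 'A')
Step 6: CCCCCCACCCCCCCCCCCCCCCCCCCACCCCCCCCCCCC  (2 'A')

Answer: 2


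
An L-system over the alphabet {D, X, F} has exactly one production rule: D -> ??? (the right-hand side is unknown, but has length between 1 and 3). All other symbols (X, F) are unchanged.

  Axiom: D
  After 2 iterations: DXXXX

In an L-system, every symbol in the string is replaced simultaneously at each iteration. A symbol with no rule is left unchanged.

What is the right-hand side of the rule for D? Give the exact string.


Trying D -> DXX:
  Step 0: D
  Step 1: DXX
  Step 2: DXXXX
Matches the given result.

Answer: DXX


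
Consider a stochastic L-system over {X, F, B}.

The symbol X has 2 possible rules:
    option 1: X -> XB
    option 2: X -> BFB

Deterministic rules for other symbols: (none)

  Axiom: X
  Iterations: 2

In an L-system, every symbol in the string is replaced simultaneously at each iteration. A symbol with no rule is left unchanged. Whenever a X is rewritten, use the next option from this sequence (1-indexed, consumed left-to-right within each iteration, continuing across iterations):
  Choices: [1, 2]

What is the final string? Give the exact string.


Step 0: X
Step 1: XB  (used choices [1])
Step 2: BFBB  (used choices [2])

Answer: BFBB


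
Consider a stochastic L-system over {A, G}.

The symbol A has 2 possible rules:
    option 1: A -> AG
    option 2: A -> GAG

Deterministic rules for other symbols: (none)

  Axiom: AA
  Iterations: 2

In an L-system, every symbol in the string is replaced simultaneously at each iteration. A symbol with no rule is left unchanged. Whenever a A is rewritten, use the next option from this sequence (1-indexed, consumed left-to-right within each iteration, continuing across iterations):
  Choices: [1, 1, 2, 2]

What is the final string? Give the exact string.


Step 0: AA
Step 1: AGAG  (used choices [1, 1])
Step 2: GAGGGAGG  (used choices [2, 2])

Answer: GAGGGAGG


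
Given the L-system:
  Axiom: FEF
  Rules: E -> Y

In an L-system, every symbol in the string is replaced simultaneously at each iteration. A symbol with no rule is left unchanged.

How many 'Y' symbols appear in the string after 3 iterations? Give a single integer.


Answer: 1

Derivation:
Step 0: FEF  (0 'Y')
Step 1: FYF  (1 'Y')
Step 2: FYF  (1 'Y')
Step 3: FYF  (1 'Y')


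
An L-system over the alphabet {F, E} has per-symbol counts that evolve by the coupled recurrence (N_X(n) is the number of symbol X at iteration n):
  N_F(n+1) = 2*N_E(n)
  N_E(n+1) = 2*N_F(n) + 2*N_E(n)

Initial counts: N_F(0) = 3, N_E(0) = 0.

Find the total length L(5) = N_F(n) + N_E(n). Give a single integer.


Answer: 768

Derivation:
Step 0: N_F=3, N_E=0, L=3
Step 1: N_F=0, N_E=6, L=6
Step 2: N_F=12, N_E=12, L=24
Step 3: N_F=24, N_E=48, L=72
Step 4: N_F=96, N_E=144, L=240
Step 5: N_F=288, N_E=480, L=768


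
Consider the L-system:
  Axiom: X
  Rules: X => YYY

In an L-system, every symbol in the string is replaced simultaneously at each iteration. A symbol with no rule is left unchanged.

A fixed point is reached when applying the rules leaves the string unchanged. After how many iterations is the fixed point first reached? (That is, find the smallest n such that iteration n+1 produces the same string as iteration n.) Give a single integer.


Step 0: X
Step 1: YYY
Step 2: YYY  (unchanged — fixed point at step 1)

Answer: 1


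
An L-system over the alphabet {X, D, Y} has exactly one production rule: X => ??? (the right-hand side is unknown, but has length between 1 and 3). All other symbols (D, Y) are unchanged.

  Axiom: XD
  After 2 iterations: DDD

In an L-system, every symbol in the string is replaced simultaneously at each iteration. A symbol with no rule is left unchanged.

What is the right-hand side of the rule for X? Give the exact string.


Answer: DD

Derivation:
Trying X => DD:
  Step 0: XD
  Step 1: DDD
  Step 2: DDD
Matches the given result.


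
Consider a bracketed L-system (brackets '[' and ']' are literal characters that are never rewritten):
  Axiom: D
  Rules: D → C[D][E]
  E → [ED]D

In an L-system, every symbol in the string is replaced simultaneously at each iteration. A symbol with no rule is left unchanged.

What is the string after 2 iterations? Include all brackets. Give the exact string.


Step 0: D
Step 1: C[D][E]
Step 2: C[C[D][E]][[ED]D]

Answer: C[C[D][E]][[ED]D]


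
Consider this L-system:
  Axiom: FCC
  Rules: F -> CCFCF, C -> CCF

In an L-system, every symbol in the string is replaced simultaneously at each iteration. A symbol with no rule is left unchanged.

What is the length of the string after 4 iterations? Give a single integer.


Answer: 571

Derivation:
Step 0: length = 3
Step 1: length = 11
Step 2: length = 41
Step 3: length = 153
Step 4: length = 571


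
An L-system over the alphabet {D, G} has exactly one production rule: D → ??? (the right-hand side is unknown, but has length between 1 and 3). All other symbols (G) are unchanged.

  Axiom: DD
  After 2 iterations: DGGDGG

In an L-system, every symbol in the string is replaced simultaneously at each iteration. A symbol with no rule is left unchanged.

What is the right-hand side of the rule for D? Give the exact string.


Trying D → DG:
  Step 0: DD
  Step 1: DGDG
  Step 2: DGGDGG
Matches the given result.

Answer: DG


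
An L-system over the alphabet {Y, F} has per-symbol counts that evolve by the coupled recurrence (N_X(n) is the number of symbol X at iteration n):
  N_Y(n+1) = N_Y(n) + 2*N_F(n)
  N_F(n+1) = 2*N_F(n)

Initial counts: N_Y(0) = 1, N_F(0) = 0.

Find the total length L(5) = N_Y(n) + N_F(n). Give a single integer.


Step 0: N_Y=1, N_F=0, L=1
Step 1: N_Y=1, N_F=0, L=1
Step 2: N_Y=1, N_F=0, L=1
Step 3: N_Y=1, N_F=0, L=1
Step 4: N_Y=1, N_F=0, L=1
Step 5: N_Y=1, N_F=0, L=1

Answer: 1


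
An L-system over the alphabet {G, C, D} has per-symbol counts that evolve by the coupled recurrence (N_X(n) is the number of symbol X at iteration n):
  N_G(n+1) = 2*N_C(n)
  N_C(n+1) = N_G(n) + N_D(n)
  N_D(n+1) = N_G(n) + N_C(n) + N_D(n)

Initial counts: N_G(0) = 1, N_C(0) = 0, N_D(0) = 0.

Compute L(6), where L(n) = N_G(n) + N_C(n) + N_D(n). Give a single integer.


Answer: 137

Derivation:
Step 0: N_G=1, N_C=0, N_D=0, L=1
Step 1: N_G=0, N_C=1, N_D=1, L=2
Step 2: N_G=2, N_C=1, N_D=2, L=5
Step 3: N_G=2, N_C=4, N_D=5, L=11
Step 4: N_G=8, N_C=7, N_D=11, L=26
Step 5: N_G=14, N_C=19, N_D=26, L=59
Step 6: N_G=38, N_C=40, N_D=59, L=137


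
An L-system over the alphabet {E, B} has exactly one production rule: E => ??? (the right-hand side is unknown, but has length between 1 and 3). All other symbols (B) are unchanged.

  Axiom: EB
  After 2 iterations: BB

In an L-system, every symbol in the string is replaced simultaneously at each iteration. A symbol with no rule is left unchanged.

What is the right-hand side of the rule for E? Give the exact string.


Answer: B

Derivation:
Trying E => B:
  Step 0: EB
  Step 1: BB
  Step 2: BB
Matches the given result.


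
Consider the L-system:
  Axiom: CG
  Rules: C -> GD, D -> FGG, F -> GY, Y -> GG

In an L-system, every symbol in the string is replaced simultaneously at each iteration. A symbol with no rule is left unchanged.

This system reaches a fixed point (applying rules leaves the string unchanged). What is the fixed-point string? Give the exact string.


Answer: GGGGGGG

Derivation:
Step 0: CG
Step 1: GDG
Step 2: GFGGG
Step 3: GGYGGG
Step 4: GGGGGGG
Step 5: GGGGGGG  (unchanged — fixed point at step 4)


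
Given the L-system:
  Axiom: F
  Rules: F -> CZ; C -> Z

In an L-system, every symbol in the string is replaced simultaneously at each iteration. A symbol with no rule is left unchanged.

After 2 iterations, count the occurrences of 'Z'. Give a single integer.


Answer: 2

Derivation:
Step 0: F  (0 'Z')
Step 1: CZ  (1 'Z')
Step 2: ZZ  (2 'Z')


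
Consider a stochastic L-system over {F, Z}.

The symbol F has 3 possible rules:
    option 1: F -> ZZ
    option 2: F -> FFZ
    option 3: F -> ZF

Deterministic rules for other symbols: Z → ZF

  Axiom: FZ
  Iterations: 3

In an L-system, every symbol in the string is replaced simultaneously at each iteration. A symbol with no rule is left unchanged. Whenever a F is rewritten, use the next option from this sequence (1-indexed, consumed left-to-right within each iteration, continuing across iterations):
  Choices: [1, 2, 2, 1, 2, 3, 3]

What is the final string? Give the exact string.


Step 0: FZ
Step 1: ZZZF  (used choices [1])
Step 2: ZFZFZFFFZ  (used choices [2])
Step 3: ZFFFZZFZZZFFFZZFZFZF  (used choices [2, 1, 2, 3, 3])

Answer: ZFFFZZFZZZFFFZZFZFZF


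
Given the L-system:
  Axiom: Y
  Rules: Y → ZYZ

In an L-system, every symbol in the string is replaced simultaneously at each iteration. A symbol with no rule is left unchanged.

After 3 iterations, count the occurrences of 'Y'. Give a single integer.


Answer: 1

Derivation:
Step 0: Y  (1 'Y')
Step 1: ZYZ  (1 'Y')
Step 2: ZZYZZ  (1 'Y')
Step 3: ZZZYZZZ  (1 'Y')


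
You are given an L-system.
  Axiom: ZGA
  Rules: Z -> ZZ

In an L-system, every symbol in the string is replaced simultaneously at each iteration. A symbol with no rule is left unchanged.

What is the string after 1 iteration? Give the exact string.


Step 0: ZGA
Step 1: ZZGA

Answer: ZZGA


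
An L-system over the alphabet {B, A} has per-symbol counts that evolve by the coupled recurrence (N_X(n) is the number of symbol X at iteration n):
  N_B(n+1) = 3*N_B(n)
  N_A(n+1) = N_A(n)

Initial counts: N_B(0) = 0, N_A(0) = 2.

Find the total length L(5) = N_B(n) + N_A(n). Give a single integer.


Step 0: N_B=0, N_A=2, L=2
Step 1: N_B=0, N_A=2, L=2
Step 2: N_B=0, N_A=2, L=2
Step 3: N_B=0, N_A=2, L=2
Step 4: N_B=0, N_A=2, L=2
Step 5: N_B=0, N_A=2, L=2

Answer: 2


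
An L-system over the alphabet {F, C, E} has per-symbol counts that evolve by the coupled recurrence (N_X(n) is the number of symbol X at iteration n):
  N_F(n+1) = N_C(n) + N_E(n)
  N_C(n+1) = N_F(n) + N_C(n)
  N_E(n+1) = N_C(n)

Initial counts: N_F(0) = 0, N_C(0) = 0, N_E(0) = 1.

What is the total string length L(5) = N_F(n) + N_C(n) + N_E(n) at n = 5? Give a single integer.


Step 0: N_F=0, N_C=0, N_E=1, L=1
Step 1: N_F=1, N_C=0, N_E=0, L=1
Step 2: N_F=0, N_C=1, N_E=0, L=1
Step 3: N_F=1, N_C=1, N_E=1, L=3
Step 4: N_F=2, N_C=2, N_E=1, L=5
Step 5: N_F=3, N_C=4, N_E=2, L=9

Answer: 9


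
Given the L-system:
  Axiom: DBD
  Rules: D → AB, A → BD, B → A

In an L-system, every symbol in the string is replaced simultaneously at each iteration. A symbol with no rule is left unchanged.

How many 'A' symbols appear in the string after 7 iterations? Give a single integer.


Answer: 35

Derivation:
Step 0: DBD  (0 'A')
Step 1: ABAAB  (3 'A')
Step 2: BDABDBDA  (2 'A')
Step 3: AABBDAABAABBD  (6 'A')
Step 4: BDBDAAABBDBDABDBDAAAB  (7 'A')
Step 5: AABAABBDBDBDAAABAABBDAABAABBDBDBDA  (14 'A')
Step 6: BDBDABDBDAAABAABAABBDBDBDABDBDAAABBDBDABDBDAAABAABAABBD  (20 'A')
Step 7: AABAABBDAABAABBDBDBDABDBDABDBDAAABAABAABBDAABAABBDBDBDAAABAABBDAABAABBDBDBDABDBDABDBDAAAB  (35 'A')


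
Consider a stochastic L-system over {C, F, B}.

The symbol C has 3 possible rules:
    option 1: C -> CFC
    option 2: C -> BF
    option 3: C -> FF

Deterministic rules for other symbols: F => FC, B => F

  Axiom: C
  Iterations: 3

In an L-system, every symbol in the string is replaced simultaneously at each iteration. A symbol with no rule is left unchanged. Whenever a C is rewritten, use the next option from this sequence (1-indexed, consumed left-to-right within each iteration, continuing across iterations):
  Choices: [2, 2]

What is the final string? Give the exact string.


Answer: FCFCBF

Derivation:
Step 0: C
Step 1: BF  (used choices [2])
Step 2: FFC  (used choices [])
Step 3: FCFCBF  (used choices [2])


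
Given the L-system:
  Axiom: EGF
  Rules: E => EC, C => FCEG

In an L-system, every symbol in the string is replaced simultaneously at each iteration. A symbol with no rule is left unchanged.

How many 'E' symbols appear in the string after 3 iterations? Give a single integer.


Answer: 4

Derivation:
Step 0: EGF  (1 'E')
Step 1: ECGF  (1 'E')
Step 2: ECFCEGGF  (2 'E')
Step 3: ECFCEGFFCEGECGGF  (4 'E')


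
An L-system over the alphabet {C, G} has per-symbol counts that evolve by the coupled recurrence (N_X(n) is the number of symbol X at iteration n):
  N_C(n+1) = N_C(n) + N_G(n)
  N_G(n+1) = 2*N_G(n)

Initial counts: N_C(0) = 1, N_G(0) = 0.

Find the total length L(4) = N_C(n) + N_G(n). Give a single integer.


Step 0: N_C=1, N_G=0, L=1
Step 1: N_C=1, N_G=0, L=1
Step 2: N_C=1, N_G=0, L=1
Step 3: N_C=1, N_G=0, L=1
Step 4: N_C=1, N_G=0, L=1

Answer: 1


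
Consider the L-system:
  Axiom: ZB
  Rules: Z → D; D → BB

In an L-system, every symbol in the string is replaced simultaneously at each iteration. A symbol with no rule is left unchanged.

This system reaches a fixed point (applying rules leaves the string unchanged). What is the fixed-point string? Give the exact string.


Step 0: ZB
Step 1: DB
Step 2: BBB
Step 3: BBB  (unchanged — fixed point at step 2)

Answer: BBB


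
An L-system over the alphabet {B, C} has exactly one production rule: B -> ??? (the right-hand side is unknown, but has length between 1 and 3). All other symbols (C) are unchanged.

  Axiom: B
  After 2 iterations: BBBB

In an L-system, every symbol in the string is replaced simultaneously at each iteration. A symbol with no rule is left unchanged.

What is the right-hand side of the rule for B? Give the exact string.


Answer: BB

Derivation:
Trying B -> BB:
  Step 0: B
  Step 1: BB
  Step 2: BBBB
Matches the given result.


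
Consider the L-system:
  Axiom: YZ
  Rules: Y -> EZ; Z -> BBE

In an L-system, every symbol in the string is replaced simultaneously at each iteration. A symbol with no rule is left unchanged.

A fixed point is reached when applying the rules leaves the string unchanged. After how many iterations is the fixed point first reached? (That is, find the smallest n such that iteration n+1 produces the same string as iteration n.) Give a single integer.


Step 0: YZ
Step 1: EZBBE
Step 2: EBBEBBE
Step 3: EBBEBBE  (unchanged — fixed point at step 2)

Answer: 2


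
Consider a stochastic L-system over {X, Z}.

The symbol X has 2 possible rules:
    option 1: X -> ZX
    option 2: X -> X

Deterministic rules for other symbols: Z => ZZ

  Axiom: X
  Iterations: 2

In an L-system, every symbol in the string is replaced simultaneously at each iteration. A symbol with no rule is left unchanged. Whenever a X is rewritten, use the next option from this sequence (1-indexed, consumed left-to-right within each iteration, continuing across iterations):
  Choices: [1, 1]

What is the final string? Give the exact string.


Answer: ZZZX

Derivation:
Step 0: X
Step 1: ZX  (used choices [1])
Step 2: ZZZX  (used choices [1])


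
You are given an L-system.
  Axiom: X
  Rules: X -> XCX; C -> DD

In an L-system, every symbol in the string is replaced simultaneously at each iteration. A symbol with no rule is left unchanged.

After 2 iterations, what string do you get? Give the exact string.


Step 0: X
Step 1: XCX
Step 2: XCXDDXCX

Answer: XCXDDXCX


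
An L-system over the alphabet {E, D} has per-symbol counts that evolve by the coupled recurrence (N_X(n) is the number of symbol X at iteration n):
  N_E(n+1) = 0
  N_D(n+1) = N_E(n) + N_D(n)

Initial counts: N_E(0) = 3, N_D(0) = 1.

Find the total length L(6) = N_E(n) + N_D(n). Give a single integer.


Answer: 4

Derivation:
Step 0: N_E=3, N_D=1, L=4
Step 1: N_E=0, N_D=4, L=4
Step 2: N_E=0, N_D=4, L=4
Step 3: N_E=0, N_D=4, L=4
Step 4: N_E=0, N_D=4, L=4
Step 5: N_E=0, N_D=4, L=4
Step 6: N_E=0, N_D=4, L=4


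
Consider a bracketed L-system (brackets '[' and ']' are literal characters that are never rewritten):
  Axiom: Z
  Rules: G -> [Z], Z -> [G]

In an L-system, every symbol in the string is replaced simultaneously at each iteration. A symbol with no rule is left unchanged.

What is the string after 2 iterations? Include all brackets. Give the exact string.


Step 0: Z
Step 1: [G]
Step 2: [[Z]]

Answer: [[Z]]


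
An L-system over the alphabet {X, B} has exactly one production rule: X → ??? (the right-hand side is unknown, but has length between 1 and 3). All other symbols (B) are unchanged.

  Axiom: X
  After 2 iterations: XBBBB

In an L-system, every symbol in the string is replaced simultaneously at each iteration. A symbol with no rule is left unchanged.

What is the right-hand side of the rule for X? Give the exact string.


Trying X → XBB:
  Step 0: X
  Step 1: XBB
  Step 2: XBBBB
Matches the given result.

Answer: XBB


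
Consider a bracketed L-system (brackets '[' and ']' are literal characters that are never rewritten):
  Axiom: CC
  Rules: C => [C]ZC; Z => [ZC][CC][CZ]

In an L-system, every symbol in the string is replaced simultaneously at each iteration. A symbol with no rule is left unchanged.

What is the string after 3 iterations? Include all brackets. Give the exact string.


Answer: [[[C]ZC][ZC][CC][CZ][C]ZC][[ZC][CC][CZ][C]ZC][[C]ZC[C]ZC][[C]ZC[ZC][CC][CZ]][[C]ZC][ZC][CC][CZ][C]ZC[[[C]ZC][ZC][CC][CZ][C]ZC][[ZC][CC][CZ][C]ZC][[C]ZC[C]ZC][[C]ZC[ZC][CC][CZ]][[C]ZC][ZC][CC][CZ][C]ZC

Derivation:
Step 0: CC
Step 1: [C]ZC[C]ZC
Step 2: [[C]ZC][ZC][CC][CZ][C]ZC[[C]ZC][ZC][CC][CZ][C]ZC
Step 3: [[[C]ZC][ZC][CC][CZ][C]ZC][[ZC][CC][CZ][C]ZC][[C]ZC[C]ZC][[C]ZC[ZC][CC][CZ]][[C]ZC][ZC][CC][CZ][C]ZC[[[C]ZC][ZC][CC][CZ][C]ZC][[ZC][CC][CZ][C]ZC][[C]ZC[C]ZC][[C]ZC[ZC][CC][CZ]][[C]ZC][ZC][CC][CZ][C]ZC


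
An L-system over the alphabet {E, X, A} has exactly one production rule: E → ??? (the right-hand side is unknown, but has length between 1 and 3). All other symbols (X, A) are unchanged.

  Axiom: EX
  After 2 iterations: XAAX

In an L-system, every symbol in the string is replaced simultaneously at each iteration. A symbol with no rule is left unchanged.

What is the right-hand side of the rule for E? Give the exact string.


Answer: XAA

Derivation:
Trying E → XAA:
  Step 0: EX
  Step 1: XAAX
  Step 2: XAAX
Matches the given result.


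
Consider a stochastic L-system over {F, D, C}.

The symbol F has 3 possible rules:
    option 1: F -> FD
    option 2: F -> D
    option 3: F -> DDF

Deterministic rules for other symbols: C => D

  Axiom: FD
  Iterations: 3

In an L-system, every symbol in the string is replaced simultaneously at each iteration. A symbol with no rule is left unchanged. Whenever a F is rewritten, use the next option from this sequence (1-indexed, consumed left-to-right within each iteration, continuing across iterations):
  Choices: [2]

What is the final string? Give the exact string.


Step 0: FD
Step 1: DD  (used choices [2])
Step 2: DD  (used choices [])
Step 3: DD  (used choices [])

Answer: DD


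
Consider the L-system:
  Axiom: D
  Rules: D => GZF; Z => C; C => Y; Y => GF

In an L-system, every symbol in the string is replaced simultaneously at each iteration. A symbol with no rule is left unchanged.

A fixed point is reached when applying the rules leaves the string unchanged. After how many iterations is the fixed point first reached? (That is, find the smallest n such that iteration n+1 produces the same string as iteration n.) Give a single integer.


Answer: 4

Derivation:
Step 0: D
Step 1: GZF
Step 2: GCF
Step 3: GYF
Step 4: GGFF
Step 5: GGFF  (unchanged — fixed point at step 4)


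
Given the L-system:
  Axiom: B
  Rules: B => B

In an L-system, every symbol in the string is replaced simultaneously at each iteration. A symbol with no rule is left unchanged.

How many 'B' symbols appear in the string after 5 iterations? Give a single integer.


Answer: 1

Derivation:
Step 0: B  (1 'B')
Step 1: B  (1 'B')
Step 2: B  (1 'B')
Step 3: B  (1 'B')
Step 4: B  (1 'B')
Step 5: B  (1 'B')


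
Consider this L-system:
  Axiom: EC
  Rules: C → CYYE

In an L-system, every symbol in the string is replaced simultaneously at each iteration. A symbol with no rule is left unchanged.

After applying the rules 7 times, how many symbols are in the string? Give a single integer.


Answer: 23

Derivation:
Step 0: length = 2
Step 1: length = 5
Step 2: length = 8
Step 3: length = 11
Step 4: length = 14
Step 5: length = 17
Step 6: length = 20
Step 7: length = 23


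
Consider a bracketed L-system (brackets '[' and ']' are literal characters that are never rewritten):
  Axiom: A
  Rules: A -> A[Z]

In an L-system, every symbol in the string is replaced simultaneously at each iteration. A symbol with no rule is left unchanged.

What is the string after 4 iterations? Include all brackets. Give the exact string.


Answer: A[Z][Z][Z][Z]

Derivation:
Step 0: A
Step 1: A[Z]
Step 2: A[Z][Z]
Step 3: A[Z][Z][Z]
Step 4: A[Z][Z][Z][Z]


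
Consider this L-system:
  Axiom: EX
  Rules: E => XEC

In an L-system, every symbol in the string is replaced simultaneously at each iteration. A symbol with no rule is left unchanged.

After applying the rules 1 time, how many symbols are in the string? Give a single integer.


Answer: 4

Derivation:
Step 0: length = 2
Step 1: length = 4


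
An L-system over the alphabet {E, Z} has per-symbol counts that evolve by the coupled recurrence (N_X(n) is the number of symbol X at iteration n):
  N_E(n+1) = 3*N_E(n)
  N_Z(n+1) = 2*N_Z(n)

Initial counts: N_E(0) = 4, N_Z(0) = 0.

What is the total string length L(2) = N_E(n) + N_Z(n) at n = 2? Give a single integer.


Answer: 36

Derivation:
Step 0: N_E=4, N_Z=0, L=4
Step 1: N_E=12, N_Z=0, L=12
Step 2: N_E=36, N_Z=0, L=36


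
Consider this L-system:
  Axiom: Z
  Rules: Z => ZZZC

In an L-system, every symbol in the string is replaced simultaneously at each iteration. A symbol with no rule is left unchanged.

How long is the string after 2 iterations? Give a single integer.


Step 0: length = 1
Step 1: length = 4
Step 2: length = 13

Answer: 13


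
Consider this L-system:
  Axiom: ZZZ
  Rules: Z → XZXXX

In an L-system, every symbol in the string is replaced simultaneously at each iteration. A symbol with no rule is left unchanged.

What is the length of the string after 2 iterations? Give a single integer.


Answer: 27

Derivation:
Step 0: length = 3
Step 1: length = 15
Step 2: length = 27


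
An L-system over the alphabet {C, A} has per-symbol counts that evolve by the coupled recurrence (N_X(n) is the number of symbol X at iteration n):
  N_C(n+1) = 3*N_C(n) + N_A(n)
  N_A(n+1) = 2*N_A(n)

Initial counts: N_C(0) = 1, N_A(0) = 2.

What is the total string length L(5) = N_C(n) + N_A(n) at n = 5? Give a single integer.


Answer: 729

Derivation:
Step 0: N_C=1, N_A=2, L=3
Step 1: N_C=5, N_A=4, L=9
Step 2: N_C=19, N_A=8, L=27
Step 3: N_C=65, N_A=16, L=81
Step 4: N_C=211, N_A=32, L=243
Step 5: N_C=665, N_A=64, L=729


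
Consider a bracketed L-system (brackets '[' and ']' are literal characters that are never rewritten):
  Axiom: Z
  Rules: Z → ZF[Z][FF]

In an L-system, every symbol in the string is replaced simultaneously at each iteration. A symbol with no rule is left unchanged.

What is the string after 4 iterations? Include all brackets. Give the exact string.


Step 0: Z
Step 1: ZF[Z][FF]
Step 2: ZF[Z][FF]F[ZF[Z][FF]][FF]
Step 3: ZF[Z][FF]F[ZF[Z][FF]][FF]F[ZF[Z][FF]F[ZF[Z][FF]][FF]][FF]
Step 4: ZF[Z][FF]F[ZF[Z][FF]][FF]F[ZF[Z][FF]F[ZF[Z][FF]][FF]][FF]F[ZF[Z][FF]F[ZF[Z][FF]][FF]F[ZF[Z][FF]F[ZF[Z][FF]][FF]][FF]][FF]

Answer: ZF[Z][FF]F[ZF[Z][FF]][FF]F[ZF[Z][FF]F[ZF[Z][FF]][FF]][FF]F[ZF[Z][FF]F[ZF[Z][FF]][FF]F[ZF[Z][FF]F[ZF[Z][FF]][FF]][FF]][FF]


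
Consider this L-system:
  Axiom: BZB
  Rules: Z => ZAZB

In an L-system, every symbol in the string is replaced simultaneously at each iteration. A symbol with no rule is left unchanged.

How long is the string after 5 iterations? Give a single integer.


Answer: 96

Derivation:
Step 0: length = 3
Step 1: length = 6
Step 2: length = 12
Step 3: length = 24
Step 4: length = 48
Step 5: length = 96


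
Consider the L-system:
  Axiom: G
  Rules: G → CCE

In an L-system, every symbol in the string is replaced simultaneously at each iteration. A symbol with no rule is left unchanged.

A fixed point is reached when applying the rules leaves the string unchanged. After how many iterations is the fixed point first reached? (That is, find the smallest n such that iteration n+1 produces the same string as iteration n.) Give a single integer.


Answer: 1

Derivation:
Step 0: G
Step 1: CCE
Step 2: CCE  (unchanged — fixed point at step 1)


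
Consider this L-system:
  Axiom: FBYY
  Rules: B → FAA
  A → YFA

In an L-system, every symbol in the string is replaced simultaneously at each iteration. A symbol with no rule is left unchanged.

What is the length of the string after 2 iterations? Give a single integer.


Step 0: length = 4
Step 1: length = 6
Step 2: length = 10

Answer: 10


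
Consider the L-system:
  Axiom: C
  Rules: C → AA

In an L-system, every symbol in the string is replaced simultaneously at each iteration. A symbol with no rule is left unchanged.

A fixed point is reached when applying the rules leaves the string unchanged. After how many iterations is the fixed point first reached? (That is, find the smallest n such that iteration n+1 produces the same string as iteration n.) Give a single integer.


Step 0: C
Step 1: AA
Step 2: AA  (unchanged — fixed point at step 1)

Answer: 1


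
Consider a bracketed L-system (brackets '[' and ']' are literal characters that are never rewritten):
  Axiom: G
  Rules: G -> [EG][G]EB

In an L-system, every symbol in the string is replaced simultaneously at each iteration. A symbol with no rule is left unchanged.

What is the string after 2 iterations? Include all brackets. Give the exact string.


Answer: [E[EG][G]EB][[EG][G]EB]EB

Derivation:
Step 0: G
Step 1: [EG][G]EB
Step 2: [E[EG][G]EB][[EG][G]EB]EB


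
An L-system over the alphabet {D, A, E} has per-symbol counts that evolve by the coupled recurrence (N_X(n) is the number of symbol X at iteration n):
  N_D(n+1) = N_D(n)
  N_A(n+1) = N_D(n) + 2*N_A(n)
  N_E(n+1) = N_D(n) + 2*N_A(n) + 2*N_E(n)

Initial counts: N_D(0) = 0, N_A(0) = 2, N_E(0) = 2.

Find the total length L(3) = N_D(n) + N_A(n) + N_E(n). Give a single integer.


Answer: 80

Derivation:
Step 0: N_D=0, N_A=2, N_E=2, L=4
Step 1: N_D=0, N_A=4, N_E=8, L=12
Step 2: N_D=0, N_A=8, N_E=24, L=32
Step 3: N_D=0, N_A=16, N_E=64, L=80


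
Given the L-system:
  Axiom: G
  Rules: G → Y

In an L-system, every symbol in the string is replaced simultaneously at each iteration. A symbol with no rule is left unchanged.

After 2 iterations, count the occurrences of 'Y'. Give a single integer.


Answer: 1

Derivation:
Step 0: G  (0 'Y')
Step 1: Y  (1 'Y')
Step 2: Y  (1 'Y')


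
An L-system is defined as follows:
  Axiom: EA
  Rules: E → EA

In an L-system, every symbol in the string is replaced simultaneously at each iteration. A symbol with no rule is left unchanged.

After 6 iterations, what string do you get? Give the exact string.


Step 0: EA
Step 1: EAA
Step 2: EAAA
Step 3: EAAAA
Step 4: EAAAAA
Step 5: EAAAAAA
Step 6: EAAAAAAA

Answer: EAAAAAAA


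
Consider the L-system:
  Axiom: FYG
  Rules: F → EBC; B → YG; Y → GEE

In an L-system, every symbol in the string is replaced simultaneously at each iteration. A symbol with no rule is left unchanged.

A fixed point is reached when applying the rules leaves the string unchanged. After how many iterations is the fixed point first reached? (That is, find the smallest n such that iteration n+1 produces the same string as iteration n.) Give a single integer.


Answer: 3

Derivation:
Step 0: FYG
Step 1: EBCGEEG
Step 2: EYGCGEEG
Step 3: EGEEGCGEEG
Step 4: EGEEGCGEEG  (unchanged — fixed point at step 3)


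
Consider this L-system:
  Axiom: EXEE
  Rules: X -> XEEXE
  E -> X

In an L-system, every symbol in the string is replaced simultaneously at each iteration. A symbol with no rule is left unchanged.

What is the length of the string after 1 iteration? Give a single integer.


Answer: 8

Derivation:
Step 0: length = 4
Step 1: length = 8


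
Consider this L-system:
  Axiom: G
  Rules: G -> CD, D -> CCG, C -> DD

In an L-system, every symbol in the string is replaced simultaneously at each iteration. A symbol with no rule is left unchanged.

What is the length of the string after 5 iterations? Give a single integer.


Step 0: length = 1
Step 1: length = 2
Step 2: length = 5
Step 3: length = 12
Step 4: length = 29
Step 5: length = 70

Answer: 70


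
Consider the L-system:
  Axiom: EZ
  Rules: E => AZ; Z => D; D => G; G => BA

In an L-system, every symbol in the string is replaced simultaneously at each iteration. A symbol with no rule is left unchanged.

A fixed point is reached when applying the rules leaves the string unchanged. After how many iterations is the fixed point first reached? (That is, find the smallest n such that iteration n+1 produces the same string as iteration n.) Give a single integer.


Step 0: EZ
Step 1: AZD
Step 2: ADG
Step 3: AGBA
Step 4: ABABA
Step 5: ABABA  (unchanged — fixed point at step 4)

Answer: 4


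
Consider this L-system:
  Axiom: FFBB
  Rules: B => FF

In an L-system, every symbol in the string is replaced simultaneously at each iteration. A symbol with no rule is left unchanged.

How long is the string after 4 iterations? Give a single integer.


Answer: 6

Derivation:
Step 0: length = 4
Step 1: length = 6
Step 2: length = 6
Step 3: length = 6
Step 4: length = 6


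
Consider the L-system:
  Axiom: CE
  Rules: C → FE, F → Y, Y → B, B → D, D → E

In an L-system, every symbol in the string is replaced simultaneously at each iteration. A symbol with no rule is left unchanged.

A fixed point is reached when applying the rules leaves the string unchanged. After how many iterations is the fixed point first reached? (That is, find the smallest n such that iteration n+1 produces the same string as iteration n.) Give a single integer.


Answer: 5

Derivation:
Step 0: CE
Step 1: FEE
Step 2: YEE
Step 3: BEE
Step 4: DEE
Step 5: EEE
Step 6: EEE  (unchanged — fixed point at step 5)


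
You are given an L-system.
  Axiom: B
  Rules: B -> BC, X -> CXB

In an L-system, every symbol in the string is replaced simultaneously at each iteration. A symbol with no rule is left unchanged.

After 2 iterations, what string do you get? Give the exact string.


Answer: BCC

Derivation:
Step 0: B
Step 1: BC
Step 2: BCC


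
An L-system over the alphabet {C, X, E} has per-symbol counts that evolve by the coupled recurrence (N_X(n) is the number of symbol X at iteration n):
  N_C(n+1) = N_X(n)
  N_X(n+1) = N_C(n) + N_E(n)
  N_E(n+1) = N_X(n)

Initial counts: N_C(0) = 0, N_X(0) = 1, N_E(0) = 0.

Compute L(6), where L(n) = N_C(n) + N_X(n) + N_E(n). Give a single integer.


Step 0: N_C=0, N_X=1, N_E=0, L=1
Step 1: N_C=1, N_X=0, N_E=1, L=2
Step 2: N_C=0, N_X=2, N_E=0, L=2
Step 3: N_C=2, N_X=0, N_E=2, L=4
Step 4: N_C=0, N_X=4, N_E=0, L=4
Step 5: N_C=4, N_X=0, N_E=4, L=8
Step 6: N_C=0, N_X=8, N_E=0, L=8

Answer: 8


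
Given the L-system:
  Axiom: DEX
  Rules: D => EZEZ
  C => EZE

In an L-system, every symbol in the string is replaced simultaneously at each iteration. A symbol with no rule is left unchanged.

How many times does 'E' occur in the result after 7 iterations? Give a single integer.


Step 0: DEX  (1 'E')
Step 1: EZEZEX  (3 'E')
Step 2: EZEZEX  (3 'E')
Step 3: EZEZEX  (3 'E')
Step 4: EZEZEX  (3 'E')
Step 5: EZEZEX  (3 'E')
Step 6: EZEZEX  (3 'E')
Step 7: EZEZEX  (3 'E')

Answer: 3


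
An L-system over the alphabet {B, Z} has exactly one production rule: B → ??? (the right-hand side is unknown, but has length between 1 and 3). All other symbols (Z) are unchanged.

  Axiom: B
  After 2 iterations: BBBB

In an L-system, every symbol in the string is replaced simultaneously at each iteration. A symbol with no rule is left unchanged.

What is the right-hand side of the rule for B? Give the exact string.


Trying B → BB:
  Step 0: B
  Step 1: BB
  Step 2: BBBB
Matches the given result.

Answer: BB


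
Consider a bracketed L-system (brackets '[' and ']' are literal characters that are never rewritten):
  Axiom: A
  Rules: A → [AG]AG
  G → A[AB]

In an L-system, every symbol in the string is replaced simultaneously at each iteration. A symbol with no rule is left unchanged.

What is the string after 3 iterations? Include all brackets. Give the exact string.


Step 0: A
Step 1: [AG]AG
Step 2: [[AG]AGA[AB]][AG]AGA[AB]
Step 3: [[[AG]AGA[AB]][AG]AGA[AB][AG]AG[[AG]AGB]][[AG]AGA[AB]][AG]AGA[AB][AG]AG[[AG]AGB]

Answer: [[[AG]AGA[AB]][AG]AGA[AB][AG]AG[[AG]AGB]][[AG]AGA[AB]][AG]AGA[AB][AG]AG[[AG]AGB]


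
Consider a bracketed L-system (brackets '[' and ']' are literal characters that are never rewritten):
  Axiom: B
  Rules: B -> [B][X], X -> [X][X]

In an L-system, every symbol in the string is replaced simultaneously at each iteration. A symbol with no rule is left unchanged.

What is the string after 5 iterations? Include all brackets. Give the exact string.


Step 0: B
Step 1: [B][X]
Step 2: [[B][X]][[X][X]]
Step 3: [[[B][X]][[X][X]]][[[X][X]][[X][X]]]
Step 4: [[[[B][X]][[X][X]]][[[X][X]][[X][X]]]][[[[X][X]][[X][X]]][[[X][X]][[X][X]]]]
Step 5: [[[[[B][X]][[X][X]]][[[X][X]][[X][X]]]][[[[X][X]][[X][X]]][[[X][X]][[X][X]]]]][[[[[X][X]][[X][X]]][[[X][X]][[X][X]]]][[[[X][X]][[X][X]]][[[X][X]][[X][X]]]]]

Answer: [[[[[B][X]][[X][X]]][[[X][X]][[X][X]]]][[[[X][X]][[X][X]]][[[X][X]][[X][X]]]]][[[[[X][X]][[X][X]]][[[X][X]][[X][X]]]][[[[X][X]][[X][X]]][[[X][X]][[X][X]]]]]


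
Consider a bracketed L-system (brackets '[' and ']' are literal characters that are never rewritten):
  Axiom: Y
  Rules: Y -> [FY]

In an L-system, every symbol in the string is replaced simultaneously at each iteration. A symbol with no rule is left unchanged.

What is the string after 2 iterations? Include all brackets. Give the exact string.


Answer: [F[FY]]

Derivation:
Step 0: Y
Step 1: [FY]
Step 2: [F[FY]]


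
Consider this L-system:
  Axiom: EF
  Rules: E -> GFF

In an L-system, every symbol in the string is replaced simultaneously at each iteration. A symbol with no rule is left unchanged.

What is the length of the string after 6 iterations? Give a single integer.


Answer: 4

Derivation:
Step 0: length = 2
Step 1: length = 4
Step 2: length = 4
Step 3: length = 4
Step 4: length = 4
Step 5: length = 4
Step 6: length = 4


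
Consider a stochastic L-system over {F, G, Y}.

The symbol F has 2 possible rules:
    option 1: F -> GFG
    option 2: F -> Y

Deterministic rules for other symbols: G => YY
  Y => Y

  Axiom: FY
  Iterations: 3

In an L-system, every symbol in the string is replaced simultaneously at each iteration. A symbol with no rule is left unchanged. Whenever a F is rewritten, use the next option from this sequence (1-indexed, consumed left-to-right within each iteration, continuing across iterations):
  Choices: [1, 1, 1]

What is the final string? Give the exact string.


Answer: YYYYGFGYYYYY

Derivation:
Step 0: FY
Step 1: GFGY  (used choices [1])
Step 2: YYGFGYYY  (used choices [1])
Step 3: YYYYGFGYYYYY  (used choices [1])


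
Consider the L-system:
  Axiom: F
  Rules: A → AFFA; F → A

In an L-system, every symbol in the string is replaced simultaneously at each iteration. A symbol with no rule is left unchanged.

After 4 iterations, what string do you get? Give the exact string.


Step 0: F
Step 1: A
Step 2: AFFA
Step 3: AFFAAAAFFA
Step 4: AFFAAAAFFAAFFAAFFAAFFAAAAFFA

Answer: AFFAAAAFFAAFFAAFFAAFFAAAAFFA


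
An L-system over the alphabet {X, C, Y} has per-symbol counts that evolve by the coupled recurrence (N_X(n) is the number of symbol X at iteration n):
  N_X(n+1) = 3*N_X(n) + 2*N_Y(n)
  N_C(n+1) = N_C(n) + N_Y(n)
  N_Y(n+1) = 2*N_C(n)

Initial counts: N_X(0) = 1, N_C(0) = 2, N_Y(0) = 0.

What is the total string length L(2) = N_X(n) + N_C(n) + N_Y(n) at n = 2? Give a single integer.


Step 0: N_X=1, N_C=2, N_Y=0, L=3
Step 1: N_X=3, N_C=2, N_Y=4, L=9
Step 2: N_X=17, N_C=6, N_Y=4, L=27

Answer: 27


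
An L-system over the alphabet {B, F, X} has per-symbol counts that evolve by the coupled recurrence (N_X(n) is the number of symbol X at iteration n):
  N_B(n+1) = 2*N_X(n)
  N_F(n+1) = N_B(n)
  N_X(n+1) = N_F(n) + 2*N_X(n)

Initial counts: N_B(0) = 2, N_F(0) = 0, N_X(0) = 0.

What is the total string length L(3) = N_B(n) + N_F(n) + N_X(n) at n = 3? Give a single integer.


Answer: 8

Derivation:
Step 0: N_B=2, N_F=0, N_X=0, L=2
Step 1: N_B=0, N_F=2, N_X=0, L=2
Step 2: N_B=0, N_F=0, N_X=2, L=2
Step 3: N_B=4, N_F=0, N_X=4, L=8
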